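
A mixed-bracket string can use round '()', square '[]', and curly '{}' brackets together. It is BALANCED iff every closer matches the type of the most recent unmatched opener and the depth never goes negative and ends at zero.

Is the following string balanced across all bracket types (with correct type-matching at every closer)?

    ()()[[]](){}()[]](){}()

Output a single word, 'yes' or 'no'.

Answer: no

Derivation:
pos 0: push '('; stack = (
pos 1: ')' matches '('; pop; stack = (empty)
pos 2: push '('; stack = (
pos 3: ')' matches '('; pop; stack = (empty)
pos 4: push '['; stack = [
pos 5: push '['; stack = [[
pos 6: ']' matches '['; pop; stack = [
pos 7: ']' matches '['; pop; stack = (empty)
pos 8: push '('; stack = (
pos 9: ')' matches '('; pop; stack = (empty)
pos 10: push '{'; stack = {
pos 11: '}' matches '{'; pop; stack = (empty)
pos 12: push '('; stack = (
pos 13: ')' matches '('; pop; stack = (empty)
pos 14: push '['; stack = [
pos 15: ']' matches '['; pop; stack = (empty)
pos 16: saw closer ']' but stack is empty → INVALID
Verdict: unmatched closer ']' at position 16 → no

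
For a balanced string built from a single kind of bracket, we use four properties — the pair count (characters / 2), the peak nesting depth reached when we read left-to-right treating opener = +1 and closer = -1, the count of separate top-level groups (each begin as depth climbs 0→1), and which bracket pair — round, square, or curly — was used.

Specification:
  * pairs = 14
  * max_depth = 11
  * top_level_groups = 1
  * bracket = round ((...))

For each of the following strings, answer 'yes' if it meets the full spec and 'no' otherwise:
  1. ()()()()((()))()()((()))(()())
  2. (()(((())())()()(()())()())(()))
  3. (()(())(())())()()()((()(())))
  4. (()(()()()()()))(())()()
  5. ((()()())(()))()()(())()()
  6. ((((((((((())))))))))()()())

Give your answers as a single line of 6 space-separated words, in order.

String 1 '()()()()((()))()()((()))(()())': depth seq [1 0 1 0 1 0 1 0 1 2 3 2 1 0 1 0 1 0 1 2 3 2 1 0 1 2 1 2 1 0]
  -> pairs=15 depth=3 groups=9 -> no
String 2 '(()(((())())()()(()())()())(()))': depth seq [1 2 1 2 3 4 5 4 3 4 3 2 3 2 3 2 3 4 3 4 3 2 3 2 3 2 1 2 3 2 1 0]
  -> pairs=16 depth=5 groups=1 -> no
String 3 '(()(())(())())()()()((()(())))': depth seq [1 2 1 2 3 2 1 2 3 2 1 2 1 0 1 0 1 0 1 0 1 2 3 2 3 4 3 2 1 0]
  -> pairs=15 depth=4 groups=5 -> no
String 4 '(()(()()()()()))(())()()': depth seq [1 2 1 2 3 2 3 2 3 2 3 2 3 2 1 0 1 2 1 0 1 0 1 0]
  -> pairs=12 depth=3 groups=4 -> no
String 5 '((()()())(()))()()(())()()': depth seq [1 2 3 2 3 2 3 2 1 2 3 2 1 0 1 0 1 0 1 2 1 0 1 0 1 0]
  -> pairs=13 depth=3 groups=6 -> no
String 6 '((((((((((())))))))))()()())': depth seq [1 2 3 4 5 6 7 8 9 10 11 10 9 8 7 6 5 4 3 2 1 2 1 2 1 2 1 0]
  -> pairs=14 depth=11 groups=1 -> yes

Answer: no no no no no yes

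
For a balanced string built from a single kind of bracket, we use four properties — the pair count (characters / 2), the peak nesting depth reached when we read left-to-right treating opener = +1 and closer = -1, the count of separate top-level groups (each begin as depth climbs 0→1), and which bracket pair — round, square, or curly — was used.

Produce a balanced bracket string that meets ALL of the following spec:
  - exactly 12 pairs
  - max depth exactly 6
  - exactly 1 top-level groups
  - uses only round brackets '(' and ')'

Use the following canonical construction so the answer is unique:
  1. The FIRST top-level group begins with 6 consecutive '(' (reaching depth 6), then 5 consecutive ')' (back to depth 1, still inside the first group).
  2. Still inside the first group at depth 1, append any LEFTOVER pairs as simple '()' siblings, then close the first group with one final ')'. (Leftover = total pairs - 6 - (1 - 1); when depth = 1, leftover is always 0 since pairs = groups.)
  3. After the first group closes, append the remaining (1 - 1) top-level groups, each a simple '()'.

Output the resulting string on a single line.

Spec: pairs=12 depth=6 groups=1
Leftover pairs = 12 - 6 - (1-1) = 6
First group: deep chain of depth 6 + 6 sibling pairs
Remaining 0 groups: simple '()' each

Answer: (((((()))))()()()()()())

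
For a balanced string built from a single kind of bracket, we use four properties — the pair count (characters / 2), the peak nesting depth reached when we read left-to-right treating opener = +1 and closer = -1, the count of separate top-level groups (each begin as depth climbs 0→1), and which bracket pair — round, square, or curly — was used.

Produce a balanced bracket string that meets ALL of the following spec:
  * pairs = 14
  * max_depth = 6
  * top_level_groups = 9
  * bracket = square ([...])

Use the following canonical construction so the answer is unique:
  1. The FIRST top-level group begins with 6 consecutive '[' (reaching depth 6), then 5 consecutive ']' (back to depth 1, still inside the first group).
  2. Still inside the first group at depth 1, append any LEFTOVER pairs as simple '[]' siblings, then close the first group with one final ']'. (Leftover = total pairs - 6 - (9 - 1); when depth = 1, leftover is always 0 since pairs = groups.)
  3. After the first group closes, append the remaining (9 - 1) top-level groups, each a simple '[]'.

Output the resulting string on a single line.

Answer: [[[[[[]]]]]][][][][][][][][]

Derivation:
Spec: pairs=14 depth=6 groups=9
Leftover pairs = 14 - 6 - (9-1) = 0
First group: deep chain of depth 6 + 0 sibling pairs
Remaining 8 groups: simple '[]' each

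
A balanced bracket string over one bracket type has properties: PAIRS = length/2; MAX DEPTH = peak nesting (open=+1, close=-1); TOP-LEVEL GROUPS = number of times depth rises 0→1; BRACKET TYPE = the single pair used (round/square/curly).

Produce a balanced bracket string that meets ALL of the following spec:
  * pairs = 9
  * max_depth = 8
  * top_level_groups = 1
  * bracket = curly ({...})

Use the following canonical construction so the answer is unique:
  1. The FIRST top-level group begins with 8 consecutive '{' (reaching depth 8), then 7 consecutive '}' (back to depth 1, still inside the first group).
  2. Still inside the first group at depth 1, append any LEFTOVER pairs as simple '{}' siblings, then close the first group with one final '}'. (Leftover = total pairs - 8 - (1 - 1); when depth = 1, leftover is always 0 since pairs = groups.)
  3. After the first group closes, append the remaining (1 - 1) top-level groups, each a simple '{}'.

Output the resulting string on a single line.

Spec: pairs=9 depth=8 groups=1
Leftover pairs = 9 - 8 - (1-1) = 1
First group: deep chain of depth 8 + 1 sibling pairs
Remaining 0 groups: simple '{}' each

Answer: {{{{{{{{}}}}}}}{}}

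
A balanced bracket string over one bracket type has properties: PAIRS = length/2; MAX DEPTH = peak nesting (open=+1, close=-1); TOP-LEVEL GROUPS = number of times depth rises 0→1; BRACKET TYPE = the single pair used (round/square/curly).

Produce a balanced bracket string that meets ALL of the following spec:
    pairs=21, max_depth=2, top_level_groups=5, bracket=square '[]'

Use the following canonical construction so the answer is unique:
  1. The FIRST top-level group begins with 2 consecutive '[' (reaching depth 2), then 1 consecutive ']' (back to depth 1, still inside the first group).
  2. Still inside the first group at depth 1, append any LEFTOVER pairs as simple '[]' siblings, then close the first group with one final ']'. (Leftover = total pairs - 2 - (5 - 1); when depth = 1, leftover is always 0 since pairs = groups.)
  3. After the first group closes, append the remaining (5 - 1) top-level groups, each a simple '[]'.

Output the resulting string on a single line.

Spec: pairs=21 depth=2 groups=5
Leftover pairs = 21 - 2 - (5-1) = 15
First group: deep chain of depth 2 + 15 sibling pairs
Remaining 4 groups: simple '[]' each

Answer: [[][][][][][][][][][][][][][][][]][][][][]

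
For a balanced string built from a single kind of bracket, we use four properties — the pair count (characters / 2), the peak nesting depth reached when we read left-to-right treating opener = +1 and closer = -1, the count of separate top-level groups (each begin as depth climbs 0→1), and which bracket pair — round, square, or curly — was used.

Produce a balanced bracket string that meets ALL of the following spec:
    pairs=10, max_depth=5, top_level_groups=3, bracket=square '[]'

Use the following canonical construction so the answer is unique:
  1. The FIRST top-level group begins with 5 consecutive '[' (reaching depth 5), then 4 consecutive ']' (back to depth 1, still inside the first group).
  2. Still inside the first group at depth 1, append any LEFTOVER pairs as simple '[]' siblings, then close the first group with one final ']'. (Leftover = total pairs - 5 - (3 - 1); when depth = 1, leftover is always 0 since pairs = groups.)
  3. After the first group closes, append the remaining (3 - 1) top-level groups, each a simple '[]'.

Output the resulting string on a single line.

Answer: [[[[[]]]][][][]][][]

Derivation:
Spec: pairs=10 depth=5 groups=3
Leftover pairs = 10 - 5 - (3-1) = 3
First group: deep chain of depth 5 + 3 sibling pairs
Remaining 2 groups: simple '[]' each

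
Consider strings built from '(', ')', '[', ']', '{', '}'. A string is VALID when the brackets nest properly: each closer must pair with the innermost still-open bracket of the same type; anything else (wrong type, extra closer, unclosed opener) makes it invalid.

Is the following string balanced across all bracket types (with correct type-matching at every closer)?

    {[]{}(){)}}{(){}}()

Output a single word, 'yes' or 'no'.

pos 0: push '{'; stack = {
pos 1: push '['; stack = {[
pos 2: ']' matches '['; pop; stack = {
pos 3: push '{'; stack = {{
pos 4: '}' matches '{'; pop; stack = {
pos 5: push '('; stack = {(
pos 6: ')' matches '('; pop; stack = {
pos 7: push '{'; stack = {{
pos 8: saw closer ')' but top of stack is '{' (expected '}') → INVALID
Verdict: type mismatch at position 8: ')' closes '{' → no

Answer: no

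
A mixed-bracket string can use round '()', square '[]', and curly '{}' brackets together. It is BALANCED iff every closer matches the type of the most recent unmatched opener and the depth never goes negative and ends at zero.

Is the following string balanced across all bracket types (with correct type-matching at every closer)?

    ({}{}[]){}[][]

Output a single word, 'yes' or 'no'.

Answer: yes

Derivation:
pos 0: push '('; stack = (
pos 1: push '{'; stack = ({
pos 2: '}' matches '{'; pop; stack = (
pos 3: push '{'; stack = ({
pos 4: '}' matches '{'; pop; stack = (
pos 5: push '['; stack = ([
pos 6: ']' matches '['; pop; stack = (
pos 7: ')' matches '('; pop; stack = (empty)
pos 8: push '{'; stack = {
pos 9: '}' matches '{'; pop; stack = (empty)
pos 10: push '['; stack = [
pos 11: ']' matches '['; pop; stack = (empty)
pos 12: push '['; stack = [
pos 13: ']' matches '['; pop; stack = (empty)
end: stack empty → VALID
Verdict: properly nested → yes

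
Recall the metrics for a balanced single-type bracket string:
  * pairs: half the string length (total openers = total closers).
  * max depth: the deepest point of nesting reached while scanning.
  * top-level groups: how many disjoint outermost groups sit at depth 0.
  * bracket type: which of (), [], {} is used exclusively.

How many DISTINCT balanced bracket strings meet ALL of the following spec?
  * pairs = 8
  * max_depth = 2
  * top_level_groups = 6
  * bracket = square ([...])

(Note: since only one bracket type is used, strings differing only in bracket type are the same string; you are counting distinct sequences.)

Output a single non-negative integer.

Answer: 21

Derivation:
Spec: pairs=8 depth=2 groups=6
Count(depth <= 2) = 21
Count(depth <= 1) = 0
Count(depth == 2) = 21 - 0 = 21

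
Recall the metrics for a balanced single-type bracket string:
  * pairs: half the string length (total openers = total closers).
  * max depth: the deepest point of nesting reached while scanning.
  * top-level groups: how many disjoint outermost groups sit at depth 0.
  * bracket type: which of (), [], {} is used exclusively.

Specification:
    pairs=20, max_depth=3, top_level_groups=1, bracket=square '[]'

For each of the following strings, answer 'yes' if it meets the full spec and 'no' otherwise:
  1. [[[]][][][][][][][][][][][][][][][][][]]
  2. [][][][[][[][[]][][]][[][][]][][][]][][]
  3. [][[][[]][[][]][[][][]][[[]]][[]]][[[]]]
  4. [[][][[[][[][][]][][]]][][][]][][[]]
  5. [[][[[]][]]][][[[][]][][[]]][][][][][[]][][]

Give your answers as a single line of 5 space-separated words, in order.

Answer: yes no no no no

Derivation:
String 1 '[[[]][][][][][][][][][][][][][][][][][]]': depth seq [1 2 3 2 1 2 1 2 1 2 1 2 1 2 1 2 1 2 1 2 1 2 1 2 1 2 1 2 1 2 1 2 1 2 1 2 1 2 1 0]
  -> pairs=20 depth=3 groups=1 -> yes
String 2 '[][][][[][[][[]][][]][[][][]][][][]][][]': depth seq [1 0 1 0 1 0 1 2 1 2 3 2 3 4 3 2 3 2 3 2 1 2 3 2 3 2 3 2 1 2 1 2 1 2 1 0 1 0 1 0]
  -> pairs=20 depth=4 groups=6 -> no
String 3 '[][[][[]][[][]][[][][]][[[]]][[]]][[[]]]': depth seq [1 0 1 2 1 2 3 2 1 2 3 2 3 2 1 2 3 2 3 2 3 2 1 2 3 4 3 2 1 2 3 2 1 0 1 2 3 2 1 0]
  -> pairs=20 depth=4 groups=3 -> no
String 4 '[[][][[[][[][][]][][]]][][][]][][[]]': depth seq [1 2 1 2 1 2 3 4 3 4 5 4 5 4 5 4 3 4 3 4 3 2 1 2 1 2 1 2 1 0 1 0 1 2 1 0]
  -> pairs=18 depth=5 groups=3 -> no
String 5 '[[][[[]][]]][][[[][]][][[]]][][][][][[]][][]': depth seq [1 2 1 2 3 4 3 2 3 2 1 0 1 0 1 2 3 2 3 2 1 2 1 2 3 2 1 0 1 0 1 0 1 0 1 0 1 2 1 0 1 0 1 0]
  -> pairs=22 depth=4 groups=10 -> no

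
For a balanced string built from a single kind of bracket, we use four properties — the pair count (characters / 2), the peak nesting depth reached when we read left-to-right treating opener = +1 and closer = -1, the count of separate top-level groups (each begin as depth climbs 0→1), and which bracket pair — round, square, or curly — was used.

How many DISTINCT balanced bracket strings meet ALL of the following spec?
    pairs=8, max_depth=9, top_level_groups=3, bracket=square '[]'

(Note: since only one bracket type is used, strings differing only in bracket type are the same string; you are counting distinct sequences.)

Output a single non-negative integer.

Answer: 0

Derivation:
Spec: pairs=8 depth=9 groups=3
Count(depth <= 9) = 297
Count(depth <= 8) = 297
Count(depth == 9) = 297 - 297 = 0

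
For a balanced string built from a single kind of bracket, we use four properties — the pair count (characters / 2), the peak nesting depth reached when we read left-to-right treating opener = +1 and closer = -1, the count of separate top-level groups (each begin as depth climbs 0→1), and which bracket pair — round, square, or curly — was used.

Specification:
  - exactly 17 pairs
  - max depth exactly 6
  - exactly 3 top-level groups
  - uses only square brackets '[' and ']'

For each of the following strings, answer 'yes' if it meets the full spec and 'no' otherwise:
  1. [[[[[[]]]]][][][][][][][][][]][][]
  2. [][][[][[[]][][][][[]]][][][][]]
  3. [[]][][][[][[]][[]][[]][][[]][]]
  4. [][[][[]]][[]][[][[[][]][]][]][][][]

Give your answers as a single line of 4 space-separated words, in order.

String 1 '[[[[[[]]]]][][][][][][][][][]][][]': depth seq [1 2 3 4 5 6 5 4 3 2 1 2 1 2 1 2 1 2 1 2 1 2 1 2 1 2 1 2 1 0 1 0 1 0]
  -> pairs=17 depth=6 groups=3 -> yes
String 2 '[][][[][[[]][][][][[]]][][][][]]': depth seq [1 0 1 0 1 2 1 2 3 4 3 2 3 2 3 2 3 2 3 4 3 2 1 2 1 2 1 2 1 2 1 0]
  -> pairs=16 depth=4 groups=3 -> no
String 3 '[[]][][][[][[]][[]][[]][][[]][]]': depth seq [1 2 1 0 1 0 1 0 1 2 1 2 3 2 1 2 3 2 1 2 3 2 1 2 1 2 3 2 1 2 1 0]
  -> pairs=16 depth=3 groups=4 -> no
String 4 '[][[][[]]][[]][[][[[][]][]][]][][][]': depth seq [1 0 1 2 1 2 3 2 1 0 1 2 1 0 1 2 1 2 3 4 3 4 3 2 3 2 1 2 1 0 1 0 1 0 1 0]
  -> pairs=18 depth=4 groups=7 -> no

Answer: yes no no no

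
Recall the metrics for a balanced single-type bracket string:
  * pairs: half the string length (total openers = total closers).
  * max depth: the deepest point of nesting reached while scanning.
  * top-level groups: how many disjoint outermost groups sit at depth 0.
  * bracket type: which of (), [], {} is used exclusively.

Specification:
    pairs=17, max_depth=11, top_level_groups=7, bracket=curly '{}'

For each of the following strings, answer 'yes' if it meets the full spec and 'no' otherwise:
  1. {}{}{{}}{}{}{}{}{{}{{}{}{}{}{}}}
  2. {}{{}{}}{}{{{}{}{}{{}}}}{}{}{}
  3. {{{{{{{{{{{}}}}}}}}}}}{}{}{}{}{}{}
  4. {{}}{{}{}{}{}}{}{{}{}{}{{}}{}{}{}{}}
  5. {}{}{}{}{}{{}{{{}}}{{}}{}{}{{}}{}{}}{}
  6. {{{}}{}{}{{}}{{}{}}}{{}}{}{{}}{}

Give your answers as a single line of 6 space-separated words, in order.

String 1 '{}{}{{}}{}{}{}{}{{}{{}{}{}{}{}}}': depth seq [1 0 1 0 1 2 1 0 1 0 1 0 1 0 1 0 1 2 1 2 3 2 3 2 3 2 3 2 3 2 1 0]
  -> pairs=16 depth=3 groups=8 -> no
String 2 '{}{{}{}}{}{{{}{}{}{{}}}}{}{}{}': depth seq [1 0 1 2 1 2 1 0 1 0 1 2 3 2 3 2 3 2 3 4 3 2 1 0 1 0 1 0 1 0]
  -> pairs=15 depth=4 groups=7 -> no
String 3 '{{{{{{{{{{{}}}}}}}}}}}{}{}{}{}{}{}': depth seq [1 2 3 4 5 6 7 8 9 10 11 10 9 8 7 6 5 4 3 2 1 0 1 0 1 0 1 0 1 0 1 0 1 0]
  -> pairs=17 depth=11 groups=7 -> yes
String 4 '{{}}{{}{}{}{}}{}{{}{}{}{{}}{}{}{}{}}': depth seq [1 2 1 0 1 2 1 2 1 2 1 2 1 0 1 0 1 2 1 2 1 2 1 2 3 2 1 2 1 2 1 2 1 2 1 0]
  -> pairs=18 depth=3 groups=4 -> no
String 5 '{}{}{}{}{}{{}{{{}}}{{}}{}{}{{}}{}{}}{}': depth seq [1 0 1 0 1 0 1 0 1 0 1 2 1 2 3 4 3 2 1 2 3 2 1 2 1 2 1 2 3 2 1 2 1 2 1 0 1 0]
  -> pairs=19 depth=4 groups=7 -> no
String 6 '{{{}}{}{}{{}}{{}{}}}{{}}{}{{}}{}': depth seq [1 2 3 2 1 2 1 2 1 2 3 2 1 2 3 2 3 2 1 0 1 2 1 0 1 0 1 2 1 0 1 0]
  -> pairs=16 depth=3 groups=5 -> no

Answer: no no yes no no no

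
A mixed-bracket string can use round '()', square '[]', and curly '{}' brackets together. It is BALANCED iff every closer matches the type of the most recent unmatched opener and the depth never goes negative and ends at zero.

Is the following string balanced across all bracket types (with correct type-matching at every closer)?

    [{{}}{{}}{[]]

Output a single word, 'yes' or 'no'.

Answer: no

Derivation:
pos 0: push '['; stack = [
pos 1: push '{'; stack = [{
pos 2: push '{'; stack = [{{
pos 3: '}' matches '{'; pop; stack = [{
pos 4: '}' matches '{'; pop; stack = [
pos 5: push '{'; stack = [{
pos 6: push '{'; stack = [{{
pos 7: '}' matches '{'; pop; stack = [{
pos 8: '}' matches '{'; pop; stack = [
pos 9: push '{'; stack = [{
pos 10: push '['; stack = [{[
pos 11: ']' matches '['; pop; stack = [{
pos 12: saw closer ']' but top of stack is '{' (expected '}') → INVALID
Verdict: type mismatch at position 12: ']' closes '{' → no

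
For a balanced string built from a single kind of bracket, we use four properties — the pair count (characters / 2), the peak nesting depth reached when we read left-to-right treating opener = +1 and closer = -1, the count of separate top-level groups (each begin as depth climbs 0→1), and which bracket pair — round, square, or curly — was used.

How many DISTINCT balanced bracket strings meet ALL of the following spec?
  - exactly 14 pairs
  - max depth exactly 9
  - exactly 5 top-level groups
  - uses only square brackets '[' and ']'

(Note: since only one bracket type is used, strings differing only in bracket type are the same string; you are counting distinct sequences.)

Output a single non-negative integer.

Spec: pairs=14 depth=9 groups=5
Count(depth <= 9) = 177645
Count(depth <= 8) = 177550
Count(depth == 9) = 177645 - 177550 = 95

Answer: 95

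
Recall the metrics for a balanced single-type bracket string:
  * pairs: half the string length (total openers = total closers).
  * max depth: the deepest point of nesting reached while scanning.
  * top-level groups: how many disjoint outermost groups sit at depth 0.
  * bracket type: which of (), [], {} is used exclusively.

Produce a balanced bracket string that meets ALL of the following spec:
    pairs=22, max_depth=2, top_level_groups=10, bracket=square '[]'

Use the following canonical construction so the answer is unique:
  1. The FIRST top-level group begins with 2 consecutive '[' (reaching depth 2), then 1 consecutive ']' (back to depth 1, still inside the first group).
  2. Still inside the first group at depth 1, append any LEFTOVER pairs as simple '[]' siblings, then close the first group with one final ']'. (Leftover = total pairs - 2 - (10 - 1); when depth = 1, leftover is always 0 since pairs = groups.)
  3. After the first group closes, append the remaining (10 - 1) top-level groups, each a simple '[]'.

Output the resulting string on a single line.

Spec: pairs=22 depth=2 groups=10
Leftover pairs = 22 - 2 - (10-1) = 11
First group: deep chain of depth 2 + 11 sibling pairs
Remaining 9 groups: simple '[]' each

Answer: [[][][][][][][][][][][][]][][][][][][][][][]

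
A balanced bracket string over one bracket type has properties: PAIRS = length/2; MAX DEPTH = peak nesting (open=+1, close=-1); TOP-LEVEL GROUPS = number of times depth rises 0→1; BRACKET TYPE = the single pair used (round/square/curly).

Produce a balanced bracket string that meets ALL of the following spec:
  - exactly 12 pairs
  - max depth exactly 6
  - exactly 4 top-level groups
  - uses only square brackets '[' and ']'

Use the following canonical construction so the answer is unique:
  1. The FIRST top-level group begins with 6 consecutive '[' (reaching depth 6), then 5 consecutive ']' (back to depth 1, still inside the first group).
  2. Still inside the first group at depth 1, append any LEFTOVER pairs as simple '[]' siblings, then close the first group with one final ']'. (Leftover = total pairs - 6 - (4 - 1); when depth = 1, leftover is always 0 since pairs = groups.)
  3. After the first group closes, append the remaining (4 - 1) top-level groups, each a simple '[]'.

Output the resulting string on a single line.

Answer: [[[[[[]]]]][][][]][][][]

Derivation:
Spec: pairs=12 depth=6 groups=4
Leftover pairs = 12 - 6 - (4-1) = 3
First group: deep chain of depth 6 + 3 sibling pairs
Remaining 3 groups: simple '[]' each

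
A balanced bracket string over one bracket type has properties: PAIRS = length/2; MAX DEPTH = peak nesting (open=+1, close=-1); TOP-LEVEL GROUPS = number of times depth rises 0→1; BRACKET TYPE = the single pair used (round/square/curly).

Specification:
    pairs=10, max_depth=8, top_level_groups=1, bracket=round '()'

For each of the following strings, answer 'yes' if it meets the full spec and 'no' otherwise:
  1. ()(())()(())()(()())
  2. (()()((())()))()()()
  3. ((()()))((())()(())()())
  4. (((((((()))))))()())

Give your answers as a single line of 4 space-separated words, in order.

Answer: no no no yes

Derivation:
String 1 '()(())()(())()(()())': depth seq [1 0 1 2 1 0 1 0 1 2 1 0 1 0 1 2 1 2 1 0]
  -> pairs=10 depth=2 groups=6 -> no
String 2 '(()()((())()))()()()': depth seq [1 2 1 2 1 2 3 4 3 2 3 2 1 0 1 0 1 0 1 0]
  -> pairs=10 depth=4 groups=4 -> no
String 3 '((()()))((())()(())()())': depth seq [1 2 3 2 3 2 1 0 1 2 3 2 1 2 1 2 3 2 1 2 1 2 1 0]
  -> pairs=12 depth=3 groups=2 -> no
String 4 '(((((((()))))))()())': depth seq [1 2 3 4 5 6 7 8 7 6 5 4 3 2 1 2 1 2 1 0]
  -> pairs=10 depth=8 groups=1 -> yes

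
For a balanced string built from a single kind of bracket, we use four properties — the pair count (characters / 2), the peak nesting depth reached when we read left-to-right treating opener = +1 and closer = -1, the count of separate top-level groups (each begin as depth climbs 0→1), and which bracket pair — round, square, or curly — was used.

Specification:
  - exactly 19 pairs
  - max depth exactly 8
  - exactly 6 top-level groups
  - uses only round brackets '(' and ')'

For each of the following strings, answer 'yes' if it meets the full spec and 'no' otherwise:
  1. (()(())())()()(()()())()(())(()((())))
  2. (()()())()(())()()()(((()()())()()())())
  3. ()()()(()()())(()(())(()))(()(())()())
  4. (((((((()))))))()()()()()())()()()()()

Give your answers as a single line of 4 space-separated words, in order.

String 1 '(()(())())()()(()()())()(())(()((())))': depth seq [1 2 1 2 3 2 1 2 1 0 1 0 1 0 1 2 1 2 1 2 1 0 1 0 1 2 1 0 1 2 1 2 3 4 3 2 1 0]
  -> pairs=19 depth=4 groups=7 -> no
String 2 '(()()())()(())()()()(((()()())()()())())': depth seq [1 2 1 2 1 2 1 0 1 0 1 2 1 0 1 0 1 0 1 0 1 2 3 4 3 4 3 4 3 2 3 2 3 2 3 2 1 2 1 0]
  -> pairs=20 depth=4 groups=7 -> no
String 3 '()()()(()()())(()(())(()))(()(())()())': depth seq [1 0 1 0 1 0 1 2 1 2 1 2 1 0 1 2 1 2 3 2 1 2 3 2 1 0 1 2 1 2 3 2 1 2 1 2 1 0]
  -> pairs=19 depth=3 groups=6 -> no
String 4 '(((((((()))))))()()()()()())()()()()()': depth seq [1 2 3 4 5 6 7 8 7 6 5 4 3 2 1 2 1 2 1 2 1 2 1 2 1 2 1 0 1 0 1 0 1 0 1 0 1 0]
  -> pairs=19 depth=8 groups=6 -> yes

Answer: no no no yes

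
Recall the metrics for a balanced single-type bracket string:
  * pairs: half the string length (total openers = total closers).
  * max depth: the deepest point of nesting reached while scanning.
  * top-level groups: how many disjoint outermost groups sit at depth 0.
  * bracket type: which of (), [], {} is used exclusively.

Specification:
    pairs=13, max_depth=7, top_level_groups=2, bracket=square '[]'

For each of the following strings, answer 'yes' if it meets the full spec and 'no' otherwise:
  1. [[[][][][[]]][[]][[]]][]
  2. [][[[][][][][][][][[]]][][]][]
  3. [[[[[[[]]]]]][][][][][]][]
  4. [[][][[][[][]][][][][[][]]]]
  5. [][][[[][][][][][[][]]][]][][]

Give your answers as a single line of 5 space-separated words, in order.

String 1 '[[[][][][[]]][[]][[]]][]': depth seq [1 2 3 2 3 2 3 2 3 4 3 2 1 2 3 2 1 2 3 2 1 0 1 0]
  -> pairs=12 depth=4 groups=2 -> no
String 2 '[][[[][][][][][][][[]]][][]][]': depth seq [1 0 1 2 3 2 3 2 3 2 3 2 3 2 3 2 3 2 3 4 3 2 1 2 1 2 1 0 1 0]
  -> pairs=15 depth=4 groups=3 -> no
String 3 '[[[[[[[]]]]]][][][][][]][]': depth seq [1 2 3 4 5 6 7 6 5 4 3 2 1 2 1 2 1 2 1 2 1 2 1 0 1 0]
  -> pairs=13 depth=7 groups=2 -> yes
String 4 '[[][][[][[][]][][][][[][]]]]': depth seq [1 2 1 2 1 2 3 2 3 4 3 4 3 2 3 2 3 2 3 2 3 4 3 4 3 2 1 0]
  -> pairs=14 depth=4 groups=1 -> no
String 5 '[][][[[][][][][][[][]]][]][][]': depth seq [1 0 1 0 1 2 3 2 3 2 3 2 3 2 3 2 3 4 3 4 3 2 1 2 1 0 1 0 1 0]
  -> pairs=15 depth=4 groups=5 -> no

Answer: no no yes no no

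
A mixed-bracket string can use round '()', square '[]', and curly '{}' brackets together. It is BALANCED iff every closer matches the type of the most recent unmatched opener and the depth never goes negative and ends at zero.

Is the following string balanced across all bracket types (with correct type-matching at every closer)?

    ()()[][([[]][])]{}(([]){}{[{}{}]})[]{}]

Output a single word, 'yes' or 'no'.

pos 0: push '('; stack = (
pos 1: ')' matches '('; pop; stack = (empty)
pos 2: push '('; stack = (
pos 3: ')' matches '('; pop; stack = (empty)
pos 4: push '['; stack = [
pos 5: ']' matches '['; pop; stack = (empty)
pos 6: push '['; stack = [
pos 7: push '('; stack = [(
pos 8: push '['; stack = [([
pos 9: push '['; stack = [([[
pos 10: ']' matches '['; pop; stack = [([
pos 11: ']' matches '['; pop; stack = [(
pos 12: push '['; stack = [([
pos 13: ']' matches '['; pop; stack = [(
pos 14: ')' matches '('; pop; stack = [
pos 15: ']' matches '['; pop; stack = (empty)
pos 16: push '{'; stack = {
pos 17: '}' matches '{'; pop; stack = (empty)
pos 18: push '('; stack = (
pos 19: push '('; stack = ((
pos 20: push '['; stack = (([
pos 21: ']' matches '['; pop; stack = ((
pos 22: ')' matches '('; pop; stack = (
pos 23: push '{'; stack = ({
pos 24: '}' matches '{'; pop; stack = (
pos 25: push '{'; stack = ({
pos 26: push '['; stack = ({[
pos 27: push '{'; stack = ({[{
pos 28: '}' matches '{'; pop; stack = ({[
pos 29: push '{'; stack = ({[{
pos 30: '}' matches '{'; pop; stack = ({[
pos 31: ']' matches '['; pop; stack = ({
pos 32: '}' matches '{'; pop; stack = (
pos 33: ')' matches '('; pop; stack = (empty)
pos 34: push '['; stack = [
pos 35: ']' matches '['; pop; stack = (empty)
pos 36: push '{'; stack = {
pos 37: '}' matches '{'; pop; stack = (empty)
pos 38: saw closer ']' but stack is empty → INVALID
Verdict: unmatched closer ']' at position 38 → no

Answer: no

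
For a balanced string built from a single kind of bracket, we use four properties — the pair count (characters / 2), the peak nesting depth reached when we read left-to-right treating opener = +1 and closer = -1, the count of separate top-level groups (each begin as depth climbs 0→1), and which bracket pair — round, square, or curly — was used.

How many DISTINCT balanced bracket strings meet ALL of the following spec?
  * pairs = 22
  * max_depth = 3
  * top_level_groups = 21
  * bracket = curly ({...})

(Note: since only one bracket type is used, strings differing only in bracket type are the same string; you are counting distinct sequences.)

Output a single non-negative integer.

Spec: pairs=22 depth=3 groups=21
Count(depth <= 3) = 21
Count(depth <= 2) = 21
Count(depth == 3) = 21 - 21 = 0

Answer: 0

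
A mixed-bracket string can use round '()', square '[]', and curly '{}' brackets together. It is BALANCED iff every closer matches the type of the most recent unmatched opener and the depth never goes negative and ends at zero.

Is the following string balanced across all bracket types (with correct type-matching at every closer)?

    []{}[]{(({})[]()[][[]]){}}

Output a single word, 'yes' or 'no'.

Answer: yes

Derivation:
pos 0: push '['; stack = [
pos 1: ']' matches '['; pop; stack = (empty)
pos 2: push '{'; stack = {
pos 3: '}' matches '{'; pop; stack = (empty)
pos 4: push '['; stack = [
pos 5: ']' matches '['; pop; stack = (empty)
pos 6: push '{'; stack = {
pos 7: push '('; stack = {(
pos 8: push '('; stack = {((
pos 9: push '{'; stack = {(({
pos 10: '}' matches '{'; pop; stack = {((
pos 11: ')' matches '('; pop; stack = {(
pos 12: push '['; stack = {([
pos 13: ']' matches '['; pop; stack = {(
pos 14: push '('; stack = {((
pos 15: ')' matches '('; pop; stack = {(
pos 16: push '['; stack = {([
pos 17: ']' matches '['; pop; stack = {(
pos 18: push '['; stack = {([
pos 19: push '['; stack = {([[
pos 20: ']' matches '['; pop; stack = {([
pos 21: ']' matches '['; pop; stack = {(
pos 22: ')' matches '('; pop; stack = {
pos 23: push '{'; stack = {{
pos 24: '}' matches '{'; pop; stack = {
pos 25: '}' matches '{'; pop; stack = (empty)
end: stack empty → VALID
Verdict: properly nested → yes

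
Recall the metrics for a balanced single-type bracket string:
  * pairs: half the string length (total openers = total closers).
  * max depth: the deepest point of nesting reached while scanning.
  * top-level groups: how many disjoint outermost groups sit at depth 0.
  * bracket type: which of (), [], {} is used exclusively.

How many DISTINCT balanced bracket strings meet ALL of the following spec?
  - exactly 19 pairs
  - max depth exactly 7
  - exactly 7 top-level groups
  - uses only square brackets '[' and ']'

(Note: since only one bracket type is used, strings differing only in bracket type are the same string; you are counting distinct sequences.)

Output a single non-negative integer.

Answer: 1710863

Derivation:
Spec: pairs=19 depth=7 groups=7
Count(depth <= 7) = 31223633
Count(depth <= 6) = 29512770
Count(depth == 7) = 31223633 - 29512770 = 1710863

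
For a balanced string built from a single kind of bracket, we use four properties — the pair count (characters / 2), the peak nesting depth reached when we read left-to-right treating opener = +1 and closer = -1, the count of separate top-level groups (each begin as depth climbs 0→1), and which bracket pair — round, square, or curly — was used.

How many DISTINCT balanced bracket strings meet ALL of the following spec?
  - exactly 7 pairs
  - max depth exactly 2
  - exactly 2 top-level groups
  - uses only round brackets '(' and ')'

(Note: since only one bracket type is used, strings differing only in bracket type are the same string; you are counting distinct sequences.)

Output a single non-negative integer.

Spec: pairs=7 depth=2 groups=2
Count(depth <= 2) = 6
Count(depth <= 1) = 0
Count(depth == 2) = 6 - 0 = 6

Answer: 6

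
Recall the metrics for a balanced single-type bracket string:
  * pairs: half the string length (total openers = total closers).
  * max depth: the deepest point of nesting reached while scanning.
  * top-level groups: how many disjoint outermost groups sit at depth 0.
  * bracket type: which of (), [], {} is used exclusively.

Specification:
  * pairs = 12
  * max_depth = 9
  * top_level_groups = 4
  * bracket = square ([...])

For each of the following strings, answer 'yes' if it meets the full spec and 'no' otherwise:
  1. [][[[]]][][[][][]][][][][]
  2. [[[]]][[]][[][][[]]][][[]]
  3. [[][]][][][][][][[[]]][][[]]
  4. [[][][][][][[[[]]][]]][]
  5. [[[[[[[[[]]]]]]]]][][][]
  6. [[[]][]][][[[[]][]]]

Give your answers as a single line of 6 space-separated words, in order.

Answer: no no no no yes no

Derivation:
String 1 '[][[[]]][][[][][]][][][][]': depth seq [1 0 1 2 3 2 1 0 1 0 1 2 1 2 1 2 1 0 1 0 1 0 1 0 1 0]
  -> pairs=13 depth=3 groups=8 -> no
String 2 '[[[]]][[]][[][][[]]][][[]]': depth seq [1 2 3 2 1 0 1 2 1 0 1 2 1 2 1 2 3 2 1 0 1 0 1 2 1 0]
  -> pairs=13 depth=3 groups=5 -> no
String 3 '[[][]][][][][][][[[]]][][[]]': depth seq [1 2 1 2 1 0 1 0 1 0 1 0 1 0 1 0 1 2 3 2 1 0 1 0 1 2 1 0]
  -> pairs=14 depth=3 groups=9 -> no
String 4 '[[][][][][][[[[]]][]]][]': depth seq [1 2 1 2 1 2 1 2 1 2 1 2 3 4 5 4 3 2 3 2 1 0 1 0]
  -> pairs=12 depth=5 groups=2 -> no
String 5 '[[[[[[[[[]]]]]]]]][][][]': depth seq [1 2 3 4 5 6 7 8 9 8 7 6 5 4 3 2 1 0 1 0 1 0 1 0]
  -> pairs=12 depth=9 groups=4 -> yes
String 6 '[[[]][]][][[[[]][]]]': depth seq [1 2 3 2 1 2 1 0 1 0 1 2 3 4 3 2 3 2 1 0]
  -> pairs=10 depth=4 groups=3 -> no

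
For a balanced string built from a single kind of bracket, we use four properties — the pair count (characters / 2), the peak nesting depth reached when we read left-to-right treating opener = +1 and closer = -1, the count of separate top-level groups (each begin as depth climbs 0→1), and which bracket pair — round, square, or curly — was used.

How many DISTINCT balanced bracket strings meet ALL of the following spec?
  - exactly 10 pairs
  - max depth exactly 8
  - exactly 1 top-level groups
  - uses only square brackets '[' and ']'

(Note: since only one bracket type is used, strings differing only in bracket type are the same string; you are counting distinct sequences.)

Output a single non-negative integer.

Answer: 102

Derivation:
Spec: pairs=10 depth=8 groups=1
Count(depth <= 8) = 4846
Count(depth <= 7) = 4744
Count(depth == 8) = 4846 - 4744 = 102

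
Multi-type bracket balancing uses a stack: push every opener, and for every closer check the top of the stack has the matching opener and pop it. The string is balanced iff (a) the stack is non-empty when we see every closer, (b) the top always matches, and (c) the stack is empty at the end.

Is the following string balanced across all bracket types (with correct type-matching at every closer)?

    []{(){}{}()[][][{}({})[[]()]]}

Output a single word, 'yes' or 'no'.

pos 0: push '['; stack = [
pos 1: ']' matches '['; pop; stack = (empty)
pos 2: push '{'; stack = {
pos 3: push '('; stack = {(
pos 4: ')' matches '('; pop; stack = {
pos 5: push '{'; stack = {{
pos 6: '}' matches '{'; pop; stack = {
pos 7: push '{'; stack = {{
pos 8: '}' matches '{'; pop; stack = {
pos 9: push '('; stack = {(
pos 10: ')' matches '('; pop; stack = {
pos 11: push '['; stack = {[
pos 12: ']' matches '['; pop; stack = {
pos 13: push '['; stack = {[
pos 14: ']' matches '['; pop; stack = {
pos 15: push '['; stack = {[
pos 16: push '{'; stack = {[{
pos 17: '}' matches '{'; pop; stack = {[
pos 18: push '('; stack = {[(
pos 19: push '{'; stack = {[({
pos 20: '}' matches '{'; pop; stack = {[(
pos 21: ')' matches '('; pop; stack = {[
pos 22: push '['; stack = {[[
pos 23: push '['; stack = {[[[
pos 24: ']' matches '['; pop; stack = {[[
pos 25: push '('; stack = {[[(
pos 26: ')' matches '('; pop; stack = {[[
pos 27: ']' matches '['; pop; stack = {[
pos 28: ']' matches '['; pop; stack = {
pos 29: '}' matches '{'; pop; stack = (empty)
end: stack empty → VALID
Verdict: properly nested → yes

Answer: yes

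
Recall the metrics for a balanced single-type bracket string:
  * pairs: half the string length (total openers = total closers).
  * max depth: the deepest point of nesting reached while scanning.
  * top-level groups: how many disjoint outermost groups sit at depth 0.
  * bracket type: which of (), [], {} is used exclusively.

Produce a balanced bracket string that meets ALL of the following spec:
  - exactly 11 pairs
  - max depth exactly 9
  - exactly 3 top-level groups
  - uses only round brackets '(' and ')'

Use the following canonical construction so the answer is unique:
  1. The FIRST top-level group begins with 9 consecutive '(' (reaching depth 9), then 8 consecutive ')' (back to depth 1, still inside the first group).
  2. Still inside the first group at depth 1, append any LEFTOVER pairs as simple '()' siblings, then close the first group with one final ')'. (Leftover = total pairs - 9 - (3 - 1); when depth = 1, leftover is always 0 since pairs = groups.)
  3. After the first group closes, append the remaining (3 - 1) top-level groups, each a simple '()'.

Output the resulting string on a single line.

Spec: pairs=11 depth=9 groups=3
Leftover pairs = 11 - 9 - (3-1) = 0
First group: deep chain of depth 9 + 0 sibling pairs
Remaining 2 groups: simple '()' each

Answer: ((((((((()))))))))()()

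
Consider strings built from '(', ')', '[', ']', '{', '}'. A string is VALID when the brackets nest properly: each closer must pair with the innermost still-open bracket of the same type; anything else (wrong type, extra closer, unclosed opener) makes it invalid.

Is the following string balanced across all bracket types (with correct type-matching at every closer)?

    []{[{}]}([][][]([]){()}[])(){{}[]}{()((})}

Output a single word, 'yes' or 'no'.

Answer: no

Derivation:
pos 0: push '['; stack = [
pos 1: ']' matches '['; pop; stack = (empty)
pos 2: push '{'; stack = {
pos 3: push '['; stack = {[
pos 4: push '{'; stack = {[{
pos 5: '}' matches '{'; pop; stack = {[
pos 6: ']' matches '['; pop; stack = {
pos 7: '}' matches '{'; pop; stack = (empty)
pos 8: push '('; stack = (
pos 9: push '['; stack = ([
pos 10: ']' matches '['; pop; stack = (
pos 11: push '['; stack = ([
pos 12: ']' matches '['; pop; stack = (
pos 13: push '['; stack = ([
pos 14: ']' matches '['; pop; stack = (
pos 15: push '('; stack = ((
pos 16: push '['; stack = (([
pos 17: ']' matches '['; pop; stack = ((
pos 18: ')' matches '('; pop; stack = (
pos 19: push '{'; stack = ({
pos 20: push '('; stack = ({(
pos 21: ')' matches '('; pop; stack = ({
pos 22: '}' matches '{'; pop; stack = (
pos 23: push '['; stack = ([
pos 24: ']' matches '['; pop; stack = (
pos 25: ')' matches '('; pop; stack = (empty)
pos 26: push '('; stack = (
pos 27: ')' matches '('; pop; stack = (empty)
pos 28: push '{'; stack = {
pos 29: push '{'; stack = {{
pos 30: '}' matches '{'; pop; stack = {
pos 31: push '['; stack = {[
pos 32: ']' matches '['; pop; stack = {
pos 33: '}' matches '{'; pop; stack = (empty)
pos 34: push '{'; stack = {
pos 35: push '('; stack = {(
pos 36: ')' matches '('; pop; stack = {
pos 37: push '('; stack = {(
pos 38: push '('; stack = {((
pos 39: saw closer '}' but top of stack is '(' (expected ')') → INVALID
Verdict: type mismatch at position 39: '}' closes '(' → no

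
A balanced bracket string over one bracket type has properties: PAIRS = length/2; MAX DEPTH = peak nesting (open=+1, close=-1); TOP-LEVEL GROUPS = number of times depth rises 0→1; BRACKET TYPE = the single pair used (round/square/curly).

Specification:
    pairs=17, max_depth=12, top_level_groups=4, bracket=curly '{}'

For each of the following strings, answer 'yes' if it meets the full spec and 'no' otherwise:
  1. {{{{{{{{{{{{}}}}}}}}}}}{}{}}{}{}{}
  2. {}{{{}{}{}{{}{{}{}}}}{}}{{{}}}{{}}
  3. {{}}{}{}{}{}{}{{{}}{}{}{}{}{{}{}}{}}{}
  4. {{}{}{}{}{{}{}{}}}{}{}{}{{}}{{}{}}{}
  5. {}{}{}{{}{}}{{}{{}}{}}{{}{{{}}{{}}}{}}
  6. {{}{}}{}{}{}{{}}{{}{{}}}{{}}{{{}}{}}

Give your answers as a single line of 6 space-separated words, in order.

String 1 '{{{{{{{{{{{{}}}}}}}}}}}{}{}}{}{}{}': depth seq [1 2 3 4 5 6 7 8 9 10 11 12 11 10 9 8 7 6 5 4 3 2 1 2 1 2 1 0 1 0 1 0 1 0]
  -> pairs=17 depth=12 groups=4 -> yes
String 2 '{}{{{}{}{}{{}{{}{}}}}{}}{{{}}}{{}}': depth seq [1 0 1 2 3 2 3 2 3 2 3 4 3 4 5 4 5 4 3 2 1 2 1 0 1 2 3 2 1 0 1 2 1 0]
  -> pairs=17 depth=5 groups=4 -> no
String 3 '{{}}{}{}{}{}{}{{{}}{}{}{}{}{{}{}}{}}{}': depth seq [1 2 1 0 1 0 1 0 1 0 1 0 1 0 1 2 3 2 1 2 1 2 1 2 1 2 1 2 3 2 3 2 1 2 1 0 1 0]
  -> pairs=19 depth=3 groups=8 -> no
String 4 '{{}{}{}{}{{}{}{}}}{}{}{}{{}}{{}{}}{}': depth seq [1 2 1 2 1 2 1 2 1 2 3 2 3 2 3 2 1 0 1 0 1 0 1 0 1 2 1 0 1 2 1 2 1 0 1 0]
  -> pairs=18 depth=3 groups=7 -> no
String 5 '{}{}{}{{}{}}{{}{{}}{}}{{}{{{}}{{}}}{}}': depth seq [1 0 1 0 1 0 1 2 1 2 1 0 1 2 1 2 3 2 1 2 1 0 1 2 1 2 3 4 3 2 3 4 3 2 1 2 1 0]
  -> pairs=19 depth=4 groups=6 -> no
String 6 '{{}{}}{}{}{}{{}}{{}{{}}}{{}}{{{}}{}}': depth seq [1 2 1 2 1 0 1 0 1 0 1 0 1 2 1 0 1 2 1 2 3 2 1 0 1 2 1 0 1 2 3 2 1 2 1 0]
  -> pairs=18 depth=3 groups=8 -> no

Answer: yes no no no no no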